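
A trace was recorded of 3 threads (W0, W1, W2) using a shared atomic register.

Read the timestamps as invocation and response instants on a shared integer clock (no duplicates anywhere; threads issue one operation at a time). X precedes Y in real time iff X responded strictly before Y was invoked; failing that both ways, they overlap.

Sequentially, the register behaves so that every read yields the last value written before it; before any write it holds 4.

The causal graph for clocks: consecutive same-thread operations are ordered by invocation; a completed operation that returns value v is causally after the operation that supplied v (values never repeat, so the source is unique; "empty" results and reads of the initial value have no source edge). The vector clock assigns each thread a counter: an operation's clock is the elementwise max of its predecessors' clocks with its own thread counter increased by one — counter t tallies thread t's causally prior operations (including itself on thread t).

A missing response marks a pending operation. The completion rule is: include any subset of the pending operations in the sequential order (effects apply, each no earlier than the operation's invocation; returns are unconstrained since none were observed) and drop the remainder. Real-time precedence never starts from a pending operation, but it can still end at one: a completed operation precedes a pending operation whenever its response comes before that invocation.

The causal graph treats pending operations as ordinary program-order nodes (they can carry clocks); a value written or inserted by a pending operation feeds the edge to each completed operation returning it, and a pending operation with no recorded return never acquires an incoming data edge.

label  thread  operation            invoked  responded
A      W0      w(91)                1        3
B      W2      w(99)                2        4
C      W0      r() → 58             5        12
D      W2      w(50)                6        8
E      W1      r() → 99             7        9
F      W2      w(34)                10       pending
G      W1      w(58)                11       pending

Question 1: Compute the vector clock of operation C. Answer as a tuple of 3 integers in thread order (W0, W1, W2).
Answer: (2, 2, 1)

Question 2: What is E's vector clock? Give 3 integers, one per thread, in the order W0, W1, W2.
Answer: (0, 1, 1)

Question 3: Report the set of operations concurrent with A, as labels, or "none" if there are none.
Answer: B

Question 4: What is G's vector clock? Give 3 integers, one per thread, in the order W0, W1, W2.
Answer: (0, 2, 1)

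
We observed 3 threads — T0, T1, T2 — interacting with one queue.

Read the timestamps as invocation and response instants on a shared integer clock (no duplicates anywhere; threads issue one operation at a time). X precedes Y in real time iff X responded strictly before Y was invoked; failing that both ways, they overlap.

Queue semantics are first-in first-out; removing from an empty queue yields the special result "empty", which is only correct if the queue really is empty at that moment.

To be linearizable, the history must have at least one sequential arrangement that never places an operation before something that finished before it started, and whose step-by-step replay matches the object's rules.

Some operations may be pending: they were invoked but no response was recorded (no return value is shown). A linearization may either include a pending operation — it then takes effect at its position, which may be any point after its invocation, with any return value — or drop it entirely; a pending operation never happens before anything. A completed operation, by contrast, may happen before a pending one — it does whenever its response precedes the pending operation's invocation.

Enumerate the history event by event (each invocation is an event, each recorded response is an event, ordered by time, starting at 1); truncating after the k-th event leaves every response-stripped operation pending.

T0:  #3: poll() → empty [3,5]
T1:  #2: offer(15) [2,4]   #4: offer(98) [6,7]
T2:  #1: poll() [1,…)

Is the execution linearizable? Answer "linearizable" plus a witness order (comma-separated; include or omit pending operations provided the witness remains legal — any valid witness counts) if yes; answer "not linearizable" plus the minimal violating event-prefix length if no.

linearizable — witness: #1, #3, #2, #4

1. #1 poll() (pending, included), leaving queue <>
2. #3 poll() → empty, leaving queue <>
3. #2 offer(15), leaving queue <15>
4. #4 offer(98), leaving queue <15,98>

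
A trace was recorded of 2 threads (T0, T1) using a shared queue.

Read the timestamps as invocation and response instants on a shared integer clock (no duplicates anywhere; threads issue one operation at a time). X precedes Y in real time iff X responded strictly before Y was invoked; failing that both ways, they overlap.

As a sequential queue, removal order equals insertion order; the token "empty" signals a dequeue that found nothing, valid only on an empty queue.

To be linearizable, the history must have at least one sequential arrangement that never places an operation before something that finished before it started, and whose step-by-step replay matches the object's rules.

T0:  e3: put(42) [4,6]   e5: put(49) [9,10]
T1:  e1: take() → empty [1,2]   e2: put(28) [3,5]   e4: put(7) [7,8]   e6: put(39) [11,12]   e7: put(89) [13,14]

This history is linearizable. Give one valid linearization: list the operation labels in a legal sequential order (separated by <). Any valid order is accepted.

step 1: e1 take() → empty — queue <>
step 2: e2 put(28) — queue <28>
step 3: e3 put(42) — queue <28,42>
step 4: e4 put(7) — queue <28,42,7>
step 5: e5 put(49) — queue <28,42,7,49>
step 6: e6 put(39) — queue <28,42,7,49,39>
step 7: e7 put(89) — queue <28,42,7,49,39,89>

e1 < e2 < e3 < e4 < e5 < e6 < e7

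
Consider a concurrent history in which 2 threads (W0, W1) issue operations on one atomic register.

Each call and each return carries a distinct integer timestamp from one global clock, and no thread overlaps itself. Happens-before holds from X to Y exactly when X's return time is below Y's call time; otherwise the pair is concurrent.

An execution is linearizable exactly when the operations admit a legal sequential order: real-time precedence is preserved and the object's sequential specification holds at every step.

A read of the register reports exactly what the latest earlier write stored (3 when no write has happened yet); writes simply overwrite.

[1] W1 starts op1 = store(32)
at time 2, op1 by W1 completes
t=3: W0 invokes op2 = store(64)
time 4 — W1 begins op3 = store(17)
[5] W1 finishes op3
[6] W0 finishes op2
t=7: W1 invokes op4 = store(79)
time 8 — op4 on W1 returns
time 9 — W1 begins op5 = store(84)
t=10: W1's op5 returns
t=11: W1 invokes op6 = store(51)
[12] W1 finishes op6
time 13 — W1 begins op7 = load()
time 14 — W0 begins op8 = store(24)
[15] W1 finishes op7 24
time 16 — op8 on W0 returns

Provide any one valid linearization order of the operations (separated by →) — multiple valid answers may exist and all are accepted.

after step 1 (op1 store(32)): value 32
after step 2 (op2 store(64)): value 64
after step 3 (op3 store(17)): value 17
after step 4 (op4 store(79)): value 79
after step 5 (op5 store(84)): value 84
after step 6 (op6 store(51)): value 51
after step 7 (op8 store(24)): value 24
after step 8 (op7 load() → 24): value 24

op1 → op2 → op3 → op4 → op5 → op6 → op8 → op7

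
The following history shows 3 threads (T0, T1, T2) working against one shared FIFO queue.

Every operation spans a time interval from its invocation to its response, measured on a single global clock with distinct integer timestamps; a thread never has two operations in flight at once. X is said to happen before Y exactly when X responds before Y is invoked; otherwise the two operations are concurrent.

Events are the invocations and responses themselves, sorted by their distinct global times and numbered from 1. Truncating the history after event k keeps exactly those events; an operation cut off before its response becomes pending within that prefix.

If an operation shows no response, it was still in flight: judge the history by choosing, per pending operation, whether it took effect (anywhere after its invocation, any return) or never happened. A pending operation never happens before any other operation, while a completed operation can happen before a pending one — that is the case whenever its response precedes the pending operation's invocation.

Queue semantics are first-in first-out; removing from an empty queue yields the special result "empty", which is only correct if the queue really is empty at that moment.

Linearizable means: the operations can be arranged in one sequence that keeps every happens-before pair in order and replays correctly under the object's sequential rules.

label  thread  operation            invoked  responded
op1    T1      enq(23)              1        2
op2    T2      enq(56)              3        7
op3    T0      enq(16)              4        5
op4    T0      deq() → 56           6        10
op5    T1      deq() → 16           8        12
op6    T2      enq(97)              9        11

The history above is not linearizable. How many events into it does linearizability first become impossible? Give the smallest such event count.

a valid linearization of events 1..11 exists, for instance op1, op2, op3, op5, op4, op6:
after step 1 (op1 enq(23)): queue <23>
after step 2 (op2 enq(56)): queue <23,56>
after step 3 (op3 enq(16)): queue <23,56,16>
after step 4 (op5 deq() (pending, included)): queue <56,16>
after step 5 (op4 deq() → 56): queue <16>
after step 6 (op6 enq(97)): queue <16,97>
with event 12 included (op5 responding at time 12), all real-time-consistent orders fail
one such order, op1, op2, op3, op4, op5, op6, breaks at step 4 where op4 deq() → 56 is illegal
one such order, op1, op2, op3, op4, op6, op5, breaks at step 4 where op4 deq() → 56 is illegal

12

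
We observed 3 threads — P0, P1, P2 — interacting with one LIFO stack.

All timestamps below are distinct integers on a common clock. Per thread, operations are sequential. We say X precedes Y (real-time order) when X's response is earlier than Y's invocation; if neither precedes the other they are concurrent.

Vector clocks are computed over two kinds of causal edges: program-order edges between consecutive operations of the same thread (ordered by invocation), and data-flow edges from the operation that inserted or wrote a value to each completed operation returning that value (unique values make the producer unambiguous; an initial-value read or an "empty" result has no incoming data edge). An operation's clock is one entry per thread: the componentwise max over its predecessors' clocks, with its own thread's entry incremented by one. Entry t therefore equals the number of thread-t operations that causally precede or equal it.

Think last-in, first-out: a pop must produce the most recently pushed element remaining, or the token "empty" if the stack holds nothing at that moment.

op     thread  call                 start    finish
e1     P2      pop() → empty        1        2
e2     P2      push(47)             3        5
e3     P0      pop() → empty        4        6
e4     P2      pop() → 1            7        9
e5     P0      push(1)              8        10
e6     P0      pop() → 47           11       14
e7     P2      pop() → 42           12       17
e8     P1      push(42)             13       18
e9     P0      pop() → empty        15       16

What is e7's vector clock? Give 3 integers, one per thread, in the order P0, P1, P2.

e1, invoked 1, has no incoming edges; only P2's bump applies → (0, 0, 1)
e8, invoked 13, has no incoming edges; only P1's bump applies → (0, 1, 0)
e3, invoked 4, has no incoming edges; only P0's bump applies → (1, 0, 0)
from VC(e1)=(0, 0, 1), e2 (invoked 3) maxes components and bumps P2 → (0, 0, 2)
from VC(e3)=(1, 0, 0), e5 (invoked 8) maxes components and bumps P0 → (2, 0, 0)
from VC(e2)=(0, 0, 2), VC(e5)=(2, 0, 0), e4 (invoked 7) maxes components and bumps P2 → (2, 0, 3)
from VC(e2)=(0, 0, 2), VC(e5)=(2, 0, 0), e6 (invoked 11) maxes components and bumps P0 → (3, 0, 2)
from VC(e6)=(3, 0, 2), e9 (invoked 15) maxes components and bumps P0 → (4, 0, 2)
from VC(e4)=(2, 0, 3), VC(e8)=(0, 1, 0), e7 (invoked 12) maxes components and bumps P2 → (2, 1, 4)
target: VC(e7) = (2, 1, 4)

(2, 1, 4)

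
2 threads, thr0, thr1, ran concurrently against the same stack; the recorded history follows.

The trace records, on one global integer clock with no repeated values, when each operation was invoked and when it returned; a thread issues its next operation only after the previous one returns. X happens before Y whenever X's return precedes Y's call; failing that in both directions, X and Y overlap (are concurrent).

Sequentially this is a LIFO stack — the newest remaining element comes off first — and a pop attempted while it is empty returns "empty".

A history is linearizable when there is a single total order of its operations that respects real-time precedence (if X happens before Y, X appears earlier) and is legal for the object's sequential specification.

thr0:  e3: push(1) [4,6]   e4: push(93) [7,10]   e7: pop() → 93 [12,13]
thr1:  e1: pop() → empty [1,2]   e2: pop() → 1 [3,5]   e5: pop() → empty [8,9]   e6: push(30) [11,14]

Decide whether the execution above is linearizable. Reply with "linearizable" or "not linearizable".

witness order: e1, e3, e2, e5, e4, e7, e6
1. e1 pop() → empty, leaving stack <>
2. e3 push(1), leaving stack <1>
3. e2 pop() → 1, leaving stack <>
4. e5 pop() → empty, leaving stack <>
5. e4 push(93), leaving stack <93>
6. e7 pop() → 93, leaving stack <>
7. e6 push(30), leaving stack <30>

linearizable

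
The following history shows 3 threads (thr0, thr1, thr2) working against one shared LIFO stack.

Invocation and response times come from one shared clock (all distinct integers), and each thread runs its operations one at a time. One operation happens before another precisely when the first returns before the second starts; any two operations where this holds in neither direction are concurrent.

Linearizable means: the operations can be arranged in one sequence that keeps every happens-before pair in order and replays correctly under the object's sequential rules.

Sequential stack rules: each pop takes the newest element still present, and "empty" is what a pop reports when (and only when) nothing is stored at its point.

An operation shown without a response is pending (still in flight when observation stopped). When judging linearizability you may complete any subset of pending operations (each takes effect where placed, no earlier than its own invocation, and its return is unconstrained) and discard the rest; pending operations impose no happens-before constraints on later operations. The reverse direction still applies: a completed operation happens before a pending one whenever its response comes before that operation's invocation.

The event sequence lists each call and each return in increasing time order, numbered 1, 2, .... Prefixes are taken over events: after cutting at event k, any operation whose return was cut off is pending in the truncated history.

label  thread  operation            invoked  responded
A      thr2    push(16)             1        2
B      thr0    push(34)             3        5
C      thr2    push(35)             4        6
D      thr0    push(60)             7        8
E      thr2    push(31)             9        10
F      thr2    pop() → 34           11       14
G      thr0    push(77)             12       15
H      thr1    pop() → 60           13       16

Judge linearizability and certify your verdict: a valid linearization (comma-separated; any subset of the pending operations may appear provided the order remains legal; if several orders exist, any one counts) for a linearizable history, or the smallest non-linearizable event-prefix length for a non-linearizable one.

not linearizable — minimal violating prefix: 14 events

cut after 13 events: linearizable; cut after 14 events (F responds, time 14): not linearizable
every one of the 2 real-time-consistent orders over 6 completed LIFO stack ops fails the sequential spec
include/drop combinations of the 2 pending operations (G, H) were all tried; none helps
take A, B, C, D, E, F (pending dropped): step 6 already fails, because F pop() → 34 cannot occur there
take A, C, B, D, E, F (pending dropped): step 6 already fails, because F pop() → 34 cannot occur there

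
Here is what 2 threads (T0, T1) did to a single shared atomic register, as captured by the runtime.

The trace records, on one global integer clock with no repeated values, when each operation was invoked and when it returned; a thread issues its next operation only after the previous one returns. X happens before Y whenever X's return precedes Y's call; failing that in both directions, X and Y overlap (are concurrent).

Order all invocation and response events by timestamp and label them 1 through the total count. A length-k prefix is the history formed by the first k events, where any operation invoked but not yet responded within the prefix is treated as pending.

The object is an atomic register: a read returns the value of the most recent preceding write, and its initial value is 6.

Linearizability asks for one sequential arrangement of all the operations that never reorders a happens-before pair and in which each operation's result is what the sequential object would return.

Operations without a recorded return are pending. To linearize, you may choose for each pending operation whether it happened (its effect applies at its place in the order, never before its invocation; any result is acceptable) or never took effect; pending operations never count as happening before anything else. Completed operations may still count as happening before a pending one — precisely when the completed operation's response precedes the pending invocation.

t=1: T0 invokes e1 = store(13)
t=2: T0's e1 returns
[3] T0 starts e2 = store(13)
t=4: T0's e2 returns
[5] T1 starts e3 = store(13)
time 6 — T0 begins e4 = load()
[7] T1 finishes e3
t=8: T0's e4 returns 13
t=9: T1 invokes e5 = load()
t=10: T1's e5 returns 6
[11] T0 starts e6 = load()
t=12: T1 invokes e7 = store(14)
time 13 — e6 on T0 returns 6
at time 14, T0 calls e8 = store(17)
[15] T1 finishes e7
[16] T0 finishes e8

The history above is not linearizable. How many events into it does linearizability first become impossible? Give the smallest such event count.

10

one valid order for events 1..9 is e1, e2, e3, e4:
step 1: e1 store(13) — value 13
step 2: e2 store(13) — value 13
step 3: e3 store(13) — value 13
step 4: e4 load() → 13 — value 13
once event 10 joins (e5's response, time 10), exhaustive search finds no witness
sample order e1, e2, e3, e4, e5 stalls at step 5 — e5 load() → 6 has no legal effect
sample order e1, e2, e4, e3, e5 stalls at step 5 — e5 load() → 6 has no legal effect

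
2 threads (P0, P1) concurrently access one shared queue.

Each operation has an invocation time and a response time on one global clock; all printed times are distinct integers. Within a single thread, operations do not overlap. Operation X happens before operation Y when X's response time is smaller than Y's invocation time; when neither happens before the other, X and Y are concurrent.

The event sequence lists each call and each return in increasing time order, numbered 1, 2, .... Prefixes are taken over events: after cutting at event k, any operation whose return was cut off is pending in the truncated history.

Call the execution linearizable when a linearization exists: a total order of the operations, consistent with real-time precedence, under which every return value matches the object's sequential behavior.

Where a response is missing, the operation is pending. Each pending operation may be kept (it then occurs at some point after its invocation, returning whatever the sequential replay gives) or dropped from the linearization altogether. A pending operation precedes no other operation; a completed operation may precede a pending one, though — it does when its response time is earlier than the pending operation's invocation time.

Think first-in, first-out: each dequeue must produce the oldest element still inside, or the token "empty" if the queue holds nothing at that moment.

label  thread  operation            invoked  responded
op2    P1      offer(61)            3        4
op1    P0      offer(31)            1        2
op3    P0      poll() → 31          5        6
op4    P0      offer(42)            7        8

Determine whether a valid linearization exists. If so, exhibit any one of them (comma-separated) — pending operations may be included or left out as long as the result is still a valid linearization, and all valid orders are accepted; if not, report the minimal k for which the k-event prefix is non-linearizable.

linearizable — witness: op1, op2, op3, op4

after step 1 (op1 offer(31)): queue <31>
after step 2 (op2 offer(61)): queue <31,61>
after step 3 (op3 poll() → 31): queue <61>
after step 4 (op4 offer(42)): queue <61,42>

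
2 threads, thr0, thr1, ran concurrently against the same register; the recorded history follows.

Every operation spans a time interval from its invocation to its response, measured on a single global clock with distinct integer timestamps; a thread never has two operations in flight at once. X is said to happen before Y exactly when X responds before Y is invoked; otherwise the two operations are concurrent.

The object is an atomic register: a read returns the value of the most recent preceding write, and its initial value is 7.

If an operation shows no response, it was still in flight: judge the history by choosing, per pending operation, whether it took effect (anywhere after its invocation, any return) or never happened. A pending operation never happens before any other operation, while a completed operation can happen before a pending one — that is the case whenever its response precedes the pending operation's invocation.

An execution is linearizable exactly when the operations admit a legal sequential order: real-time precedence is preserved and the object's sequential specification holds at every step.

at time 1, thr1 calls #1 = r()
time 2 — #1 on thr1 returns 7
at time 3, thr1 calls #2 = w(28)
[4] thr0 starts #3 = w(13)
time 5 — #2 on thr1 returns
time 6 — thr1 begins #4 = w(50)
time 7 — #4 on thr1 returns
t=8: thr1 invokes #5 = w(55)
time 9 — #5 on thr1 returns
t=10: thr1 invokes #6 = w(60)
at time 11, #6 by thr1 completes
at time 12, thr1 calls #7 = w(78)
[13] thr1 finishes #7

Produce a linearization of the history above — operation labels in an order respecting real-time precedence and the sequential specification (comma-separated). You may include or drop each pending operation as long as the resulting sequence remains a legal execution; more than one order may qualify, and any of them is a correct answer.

step 1: #1 r() → 7 — value 7
step 2: #2 w(28) — value 28
step 3: #3 w(13) (pending, included) — value 13
step 4: #4 w(50) — value 50
step 5: #5 w(55) — value 55
step 6: #6 w(60) — value 60
step 7: #7 w(78) — value 78

#1, #2, #3, #4, #5, #6, #7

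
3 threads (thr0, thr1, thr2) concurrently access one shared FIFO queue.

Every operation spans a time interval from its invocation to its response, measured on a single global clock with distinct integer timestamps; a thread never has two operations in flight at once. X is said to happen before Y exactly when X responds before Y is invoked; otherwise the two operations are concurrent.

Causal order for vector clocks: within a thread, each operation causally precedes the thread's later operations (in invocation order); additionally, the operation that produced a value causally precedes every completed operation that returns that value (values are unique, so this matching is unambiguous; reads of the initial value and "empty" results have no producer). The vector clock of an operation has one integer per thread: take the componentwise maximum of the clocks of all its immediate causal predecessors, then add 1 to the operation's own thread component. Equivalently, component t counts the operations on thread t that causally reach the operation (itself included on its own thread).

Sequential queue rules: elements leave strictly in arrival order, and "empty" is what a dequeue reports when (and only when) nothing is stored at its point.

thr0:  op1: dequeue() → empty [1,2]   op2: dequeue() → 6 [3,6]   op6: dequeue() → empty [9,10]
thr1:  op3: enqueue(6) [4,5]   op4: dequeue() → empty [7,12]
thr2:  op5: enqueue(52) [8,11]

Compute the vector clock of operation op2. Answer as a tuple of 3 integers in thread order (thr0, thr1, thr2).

op5, invoked 8, has no incoming edges; only thr2's bump applies → (0, 0, 1)
op3, invoked 4, has no incoming edges; only thr1's bump applies → (0, 1, 0)
op1, invoked 1, has no incoming edges; only thr0's bump applies → (1, 0, 0)
from VC(op3)=(0, 1, 0), op4 (invoked 7) maxes components and bumps thr1 → (0, 2, 0)
from VC(op1)=(1, 0, 0), VC(op3)=(0, 1, 0), op2 (invoked 3) maxes components and bumps thr0 → (2, 1, 0)
from VC(op2)=(2, 1, 0), op6 (invoked 9) maxes components and bumps thr0 → (3, 1, 0)
target: VC(op2) = (2, 1, 0)

(2, 1, 0)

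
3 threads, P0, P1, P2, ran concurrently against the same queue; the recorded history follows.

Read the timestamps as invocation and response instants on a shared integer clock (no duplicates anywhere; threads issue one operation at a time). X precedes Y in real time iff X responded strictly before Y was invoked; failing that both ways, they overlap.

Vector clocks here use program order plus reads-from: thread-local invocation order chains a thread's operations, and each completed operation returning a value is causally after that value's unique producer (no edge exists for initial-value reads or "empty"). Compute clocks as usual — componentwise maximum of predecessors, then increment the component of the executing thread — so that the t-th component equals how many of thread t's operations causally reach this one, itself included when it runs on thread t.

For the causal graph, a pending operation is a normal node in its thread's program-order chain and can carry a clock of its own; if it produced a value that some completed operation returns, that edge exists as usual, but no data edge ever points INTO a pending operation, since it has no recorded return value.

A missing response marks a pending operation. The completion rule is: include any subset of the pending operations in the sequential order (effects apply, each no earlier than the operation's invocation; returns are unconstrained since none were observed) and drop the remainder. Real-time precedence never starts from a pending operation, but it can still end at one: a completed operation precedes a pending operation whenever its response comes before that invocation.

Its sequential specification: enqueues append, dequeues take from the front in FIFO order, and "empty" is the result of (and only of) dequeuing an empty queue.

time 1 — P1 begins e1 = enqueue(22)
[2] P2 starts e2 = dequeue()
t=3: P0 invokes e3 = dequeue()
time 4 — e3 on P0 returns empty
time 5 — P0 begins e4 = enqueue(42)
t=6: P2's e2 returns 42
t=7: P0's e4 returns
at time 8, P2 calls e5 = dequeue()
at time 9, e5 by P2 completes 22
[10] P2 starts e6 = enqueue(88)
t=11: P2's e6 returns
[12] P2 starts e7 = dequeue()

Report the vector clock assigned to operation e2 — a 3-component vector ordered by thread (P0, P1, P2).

(2, 0, 1)

e1, invoked 1, has no incoming edges; only P1's bump applies → (0, 1, 0)
e3, invoked 3, has no incoming edges; only P0's bump applies → (1, 0, 0)
e4, invoked 5, takes VC(e3)=(1, 0, 0) under max, adds 1 for P0 → (2, 0, 0)
e2, invoked 2, takes VC(e4)=(2, 0, 0) under max, adds 1 for P2 → (2, 0, 1)
e5, invoked 8, takes VC(e1)=(0, 1, 0), VC(e2)=(2, 0, 1) under max, adds 1 for P2 → (2, 1, 2)
e6, invoked 10, takes VC(e5)=(2, 1, 2) under max, adds 1 for P2 → (2, 1, 3)
e7, invoked 12, takes VC(e6)=(2, 1, 3) under max, adds 1 for P2 → (2, 1, 4)
target: VC(e2) = (2, 0, 1)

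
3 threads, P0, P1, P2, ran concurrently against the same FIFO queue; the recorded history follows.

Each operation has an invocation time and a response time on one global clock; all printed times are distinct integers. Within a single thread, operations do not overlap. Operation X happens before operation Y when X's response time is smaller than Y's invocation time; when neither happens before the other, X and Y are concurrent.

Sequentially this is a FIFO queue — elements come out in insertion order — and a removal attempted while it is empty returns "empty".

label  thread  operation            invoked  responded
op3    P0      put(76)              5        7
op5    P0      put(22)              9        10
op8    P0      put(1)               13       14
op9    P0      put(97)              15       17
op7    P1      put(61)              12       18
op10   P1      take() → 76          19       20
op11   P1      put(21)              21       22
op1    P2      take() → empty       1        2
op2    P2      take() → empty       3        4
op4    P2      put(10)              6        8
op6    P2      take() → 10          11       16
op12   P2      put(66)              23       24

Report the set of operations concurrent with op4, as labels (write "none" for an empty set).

op3

op4 spans [6,8]: anything still running between times 6 and 8 counts as concurrent
op1 [1,2]: before
op2 [3,4]: before
op3 [5,7]: concurrent
op5 [9,10]: after
op6 [11,16]: after
op7 [12,18]: after
op8 [13,14]: after
op9 [15,17]: after
op10 [19,20]: after
op11 [21,22]: after
op12 [23,24]: after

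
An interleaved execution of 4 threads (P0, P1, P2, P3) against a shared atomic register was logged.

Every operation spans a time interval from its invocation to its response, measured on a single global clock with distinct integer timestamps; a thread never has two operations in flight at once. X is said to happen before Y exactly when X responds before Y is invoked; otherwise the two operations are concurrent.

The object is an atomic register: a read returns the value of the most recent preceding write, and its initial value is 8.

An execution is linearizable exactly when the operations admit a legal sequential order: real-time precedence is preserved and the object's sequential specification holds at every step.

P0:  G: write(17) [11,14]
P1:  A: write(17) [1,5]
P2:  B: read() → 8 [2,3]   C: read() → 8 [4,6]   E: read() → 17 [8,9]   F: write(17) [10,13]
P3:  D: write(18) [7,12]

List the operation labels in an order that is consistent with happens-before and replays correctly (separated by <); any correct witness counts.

step 1: B read() → 8 — value 8
step 2: C read() → 8 — value 8
step 3: A write(17) — value 17
step 4: E read() → 17 — value 17
step 5: D write(18) — value 18
step 6: F write(17) — value 17
step 7: G write(17) — value 17

B < C < A < E < D < F < G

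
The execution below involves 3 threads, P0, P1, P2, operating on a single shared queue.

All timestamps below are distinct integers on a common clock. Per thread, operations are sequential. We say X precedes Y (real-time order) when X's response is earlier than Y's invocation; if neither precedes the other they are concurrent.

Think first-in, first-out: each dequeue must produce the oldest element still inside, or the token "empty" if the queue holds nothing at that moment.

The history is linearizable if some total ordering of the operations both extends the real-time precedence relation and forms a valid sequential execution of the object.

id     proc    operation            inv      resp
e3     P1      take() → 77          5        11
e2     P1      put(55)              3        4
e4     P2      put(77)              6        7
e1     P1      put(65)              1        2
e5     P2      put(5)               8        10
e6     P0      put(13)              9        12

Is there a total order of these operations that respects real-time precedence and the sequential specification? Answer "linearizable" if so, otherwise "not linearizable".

events 1..10 are fine; event 11 — the response of e3 at time 11 — makes the prefix non-linearizable
no legal order exists: 3 real-time-consistent candidates over 5 completed queue operations, all rejected
include/drop combinations of the 1 pending operation (e6) were all tried; none helps
one such order, e1, e2, e3, e4, e5 (pending dropped), breaks at step 3 where e3 take() → 77 is illegal
one such order, e1, e2, e4, e3, e5 (pending dropped), breaks at step 4 where e3 take() → 77 is illegal

not linearizable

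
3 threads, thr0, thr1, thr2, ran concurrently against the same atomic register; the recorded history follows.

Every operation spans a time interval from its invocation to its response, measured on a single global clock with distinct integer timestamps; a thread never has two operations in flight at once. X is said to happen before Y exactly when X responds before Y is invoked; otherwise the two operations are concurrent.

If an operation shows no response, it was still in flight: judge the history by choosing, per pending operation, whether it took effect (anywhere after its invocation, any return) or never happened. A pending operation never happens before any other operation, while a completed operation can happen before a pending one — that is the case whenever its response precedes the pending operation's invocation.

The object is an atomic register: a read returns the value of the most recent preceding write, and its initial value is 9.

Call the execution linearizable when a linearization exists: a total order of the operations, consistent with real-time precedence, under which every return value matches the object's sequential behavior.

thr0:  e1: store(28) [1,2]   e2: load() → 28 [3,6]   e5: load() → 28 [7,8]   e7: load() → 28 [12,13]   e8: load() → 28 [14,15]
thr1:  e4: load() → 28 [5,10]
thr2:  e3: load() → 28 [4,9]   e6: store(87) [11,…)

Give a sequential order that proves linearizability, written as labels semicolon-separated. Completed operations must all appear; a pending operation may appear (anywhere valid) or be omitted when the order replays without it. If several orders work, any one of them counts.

1. e1 store(28), leaving value 28
2. e2 load() → 28, leaving value 28
3. e3 load() → 28, leaving value 28
4. e4 load() → 28, leaving value 28
5. e5 load() → 28, leaving value 28
6. e7 load() → 28, leaving value 28
7. e8 load() → 28, leaving value 28

e1; e2; e3; e4; e5; e7; e8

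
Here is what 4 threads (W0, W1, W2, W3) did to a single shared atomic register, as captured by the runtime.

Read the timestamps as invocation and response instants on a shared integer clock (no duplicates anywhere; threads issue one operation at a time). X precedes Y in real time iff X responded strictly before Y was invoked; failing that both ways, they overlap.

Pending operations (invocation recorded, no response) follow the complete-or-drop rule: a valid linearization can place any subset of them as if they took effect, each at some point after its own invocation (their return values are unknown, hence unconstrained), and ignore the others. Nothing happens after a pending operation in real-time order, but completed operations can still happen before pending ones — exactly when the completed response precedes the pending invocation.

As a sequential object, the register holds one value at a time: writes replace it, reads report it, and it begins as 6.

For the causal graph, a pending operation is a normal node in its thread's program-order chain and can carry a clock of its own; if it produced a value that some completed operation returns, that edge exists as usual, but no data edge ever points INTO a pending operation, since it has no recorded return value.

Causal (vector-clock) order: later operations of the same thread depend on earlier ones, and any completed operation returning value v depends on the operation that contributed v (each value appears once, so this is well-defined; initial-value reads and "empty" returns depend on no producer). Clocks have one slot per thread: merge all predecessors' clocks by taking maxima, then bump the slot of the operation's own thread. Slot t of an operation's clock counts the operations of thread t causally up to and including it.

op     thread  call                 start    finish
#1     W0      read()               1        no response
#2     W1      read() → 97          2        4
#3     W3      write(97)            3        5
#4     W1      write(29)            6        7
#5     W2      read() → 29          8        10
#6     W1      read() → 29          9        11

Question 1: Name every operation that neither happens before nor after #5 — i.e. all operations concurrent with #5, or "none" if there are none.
#5 spans [8,10]: anything still running between times 8 and 10 counts as concurrent
#1 [1,…): concurrent
#2 [2,4]: before
#3 [3,5]: before
#4 [6,7]: before
#6 [9,11]: concurrent

#1, #6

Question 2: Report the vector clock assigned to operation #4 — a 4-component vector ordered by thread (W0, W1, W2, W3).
no predecessors for #3 (invoked 3): W3 increments from zero → (0, 0, 0, 1)
no predecessors for #1 (invoked 1): W0 increments from zero → (1, 0, 0, 0)
from VC(#3)=(0, 0, 0, 1), #2 (invoked 2) maxes components and bumps W1 → (0, 1, 0, 1)
from VC(#2)=(0, 1, 0, 1), #4 (invoked 6) maxes components and bumps W1 → (0, 2, 0, 1)
from VC(#4)=(0, 2, 0, 1), #5 (invoked 8) maxes components and bumps W2 → (0, 2, 1, 1)
from VC(#4)=(0, 2, 0, 1), #6 (invoked 9) maxes components and bumps W1 → (0, 3, 0, 1)
target: VC(#4) = (0, 2, 0, 1)

(0, 2, 0, 1)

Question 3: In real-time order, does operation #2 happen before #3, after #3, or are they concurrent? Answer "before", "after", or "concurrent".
#2 spans [2,4], #3 spans [3,5]
the intervals overlap in both directions

concurrent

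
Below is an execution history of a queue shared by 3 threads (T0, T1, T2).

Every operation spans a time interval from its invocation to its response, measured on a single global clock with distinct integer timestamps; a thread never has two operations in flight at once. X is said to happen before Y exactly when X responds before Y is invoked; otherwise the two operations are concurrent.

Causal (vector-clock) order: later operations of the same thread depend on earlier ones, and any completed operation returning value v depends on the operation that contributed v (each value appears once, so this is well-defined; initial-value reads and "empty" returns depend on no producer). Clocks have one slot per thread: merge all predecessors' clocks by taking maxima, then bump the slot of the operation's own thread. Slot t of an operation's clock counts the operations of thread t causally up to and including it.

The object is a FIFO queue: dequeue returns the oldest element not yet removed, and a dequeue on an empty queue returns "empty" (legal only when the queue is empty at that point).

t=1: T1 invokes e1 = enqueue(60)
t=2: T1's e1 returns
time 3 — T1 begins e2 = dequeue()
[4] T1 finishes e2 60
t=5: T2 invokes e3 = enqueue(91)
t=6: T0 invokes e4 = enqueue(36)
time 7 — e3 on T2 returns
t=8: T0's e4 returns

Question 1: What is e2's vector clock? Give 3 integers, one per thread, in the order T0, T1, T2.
(0, 2, 0)

invoked at 5, e3 has no predecessors; its own T2 bump gives (0, 0, 1)
invoked at 1, e1 has no predecessors; its own T1 bump gives (0, 1, 0)
invoked at 6, e4 has no predecessors; its own T0 bump gives (1, 0, 0)
from VC(e1)=(0, 1, 0), e2 (invoked 3) maxes components and bumps T1 → (0, 2, 0)
target: VC(e2) = (0, 2, 0)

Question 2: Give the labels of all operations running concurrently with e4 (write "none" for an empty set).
e3

concurrent with e4 ([6,8]): every op whose interval crosses 6..8
e1 [1,2]: before
e2 [3,4]: before
e3 [5,7]: concurrent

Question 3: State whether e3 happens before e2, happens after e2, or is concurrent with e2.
after

e3 spans [5,7], e2 spans [3,4]
resp(e2)=4 < inv(e3)=5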